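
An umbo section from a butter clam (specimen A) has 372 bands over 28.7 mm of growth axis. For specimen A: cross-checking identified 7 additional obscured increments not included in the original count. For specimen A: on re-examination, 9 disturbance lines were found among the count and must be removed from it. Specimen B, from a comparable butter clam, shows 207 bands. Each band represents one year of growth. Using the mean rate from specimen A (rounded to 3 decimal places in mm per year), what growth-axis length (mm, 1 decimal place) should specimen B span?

16.1 mm

Specimen A: after corrections the count is 372 − 9 + 7 = 370 bands.
A: 28.7 mm over 370 years gives 28.7 / 370 ≈ 0.078 mm/year.
Length of B = 0.078 × 207 = 16.1 mm.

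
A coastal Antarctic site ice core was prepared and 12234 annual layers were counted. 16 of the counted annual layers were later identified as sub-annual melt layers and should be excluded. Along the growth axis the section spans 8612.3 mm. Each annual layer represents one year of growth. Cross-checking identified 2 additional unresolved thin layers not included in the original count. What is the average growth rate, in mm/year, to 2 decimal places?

0.70 mm/year

True annual layer count = 12234 − 16 + 2 = 12220.
Mean rate = 8612.3 mm / 12220 years ≈ 0.70 mm/year.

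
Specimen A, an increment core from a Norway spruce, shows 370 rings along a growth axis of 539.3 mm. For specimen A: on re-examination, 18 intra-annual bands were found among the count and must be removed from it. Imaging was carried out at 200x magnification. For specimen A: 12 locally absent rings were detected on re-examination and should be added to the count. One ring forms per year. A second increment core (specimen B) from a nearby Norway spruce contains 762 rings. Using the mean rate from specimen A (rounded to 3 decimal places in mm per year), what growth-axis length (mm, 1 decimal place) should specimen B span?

1129.3 mm

Specimen A: after corrections the count is 370 − 18 + 12 = 364 rings.
A: 539.3 mm over 364 years gives 539.3 / 364 ≈ 1.482 mm/yr.
Length of B = 1.482 × 762 = 1129.3 mm.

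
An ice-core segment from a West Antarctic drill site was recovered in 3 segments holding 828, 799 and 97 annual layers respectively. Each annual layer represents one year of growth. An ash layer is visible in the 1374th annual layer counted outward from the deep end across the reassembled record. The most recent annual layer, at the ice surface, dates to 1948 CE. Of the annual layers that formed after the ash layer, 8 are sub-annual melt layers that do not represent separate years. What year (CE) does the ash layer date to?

1606 CE

Total annual layers = 828 + 799 + 97 = 1724.
The ash layer sits at annual layer 1374 from the deep end, so 1724 − 1374 = 350 annual layers formed after it.
350 − 8 false = 342 true annual layers after the ash layer.
Counting back 342 years from 1948 CE places the ash layer in 1948 − 342 = 1606 CE.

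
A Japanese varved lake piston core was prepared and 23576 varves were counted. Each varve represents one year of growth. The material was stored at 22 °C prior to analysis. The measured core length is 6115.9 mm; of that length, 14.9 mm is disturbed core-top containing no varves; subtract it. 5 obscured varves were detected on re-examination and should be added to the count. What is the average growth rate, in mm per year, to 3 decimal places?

0.259 mm per year

True varve count = 23576 + 5 = 23581.
Removing the 14.9 mm offcut leaves 6115.9 − 14.9 = 6101.0 mm.
6101.0 mm over 23581 years gives 6101.0 / 23581 ≈ 0.259 mm per year.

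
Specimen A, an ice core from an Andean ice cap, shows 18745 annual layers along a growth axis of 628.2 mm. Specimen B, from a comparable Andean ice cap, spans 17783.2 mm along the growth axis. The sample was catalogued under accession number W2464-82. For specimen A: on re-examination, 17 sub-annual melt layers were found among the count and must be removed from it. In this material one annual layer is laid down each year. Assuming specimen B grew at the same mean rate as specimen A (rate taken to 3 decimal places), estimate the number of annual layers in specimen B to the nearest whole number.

523035 annual layers

Specimen A: true annual layer count = 18745 − 17 = 18728.
A: Mean rate = 628.2 mm / 18728 years ≈ 0.034 mm per year.
Specimen B: 17783.2 mm / 0.034 mm per year = 523035.29 years ≈ 523035 annual layers.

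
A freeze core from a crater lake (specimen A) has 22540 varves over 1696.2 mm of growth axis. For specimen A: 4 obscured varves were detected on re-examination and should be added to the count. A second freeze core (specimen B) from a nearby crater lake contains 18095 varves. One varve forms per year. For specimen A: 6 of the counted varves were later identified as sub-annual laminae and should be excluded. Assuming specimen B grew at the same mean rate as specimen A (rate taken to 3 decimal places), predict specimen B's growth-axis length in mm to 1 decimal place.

Specimen A: true varve count = 22540 − 6 + 4 = 22538.
A: Mean rate = 1696.2 mm / 22538 years ≈ 0.075 mm/year.
B's length ≈ 0.075 × 18095 = 1357.1 mm.

1357.1 mm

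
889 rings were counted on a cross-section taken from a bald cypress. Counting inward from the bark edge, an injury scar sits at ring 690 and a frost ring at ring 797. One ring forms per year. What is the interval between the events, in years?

107 years

Separation: 797 − 690 = 107 rings.
That is 107 years at one ring per year.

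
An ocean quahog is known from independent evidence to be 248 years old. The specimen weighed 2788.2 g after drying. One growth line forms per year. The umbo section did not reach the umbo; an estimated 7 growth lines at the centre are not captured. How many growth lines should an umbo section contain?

One growth line per year gives 248 growth lines over 248 years.
Subtracting the 7 growth lines not captured gives 248 − 7 = 241 growth lines in the record.

241 growth lines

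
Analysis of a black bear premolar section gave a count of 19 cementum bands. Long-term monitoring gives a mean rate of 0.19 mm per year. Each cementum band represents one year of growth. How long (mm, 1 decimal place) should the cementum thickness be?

The record spans 19 years at 0.19 mm per year.
19 years at 0.19 mm/year gives 0.19 × 19 = 3.6 mm.

3.6 mm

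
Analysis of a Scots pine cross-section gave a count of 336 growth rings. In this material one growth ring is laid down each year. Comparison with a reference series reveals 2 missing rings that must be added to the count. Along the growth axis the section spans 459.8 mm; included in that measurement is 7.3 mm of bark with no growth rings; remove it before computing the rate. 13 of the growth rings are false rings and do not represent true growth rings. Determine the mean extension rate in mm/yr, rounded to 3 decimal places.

1.392 mm/yr

Adjusted count: 336 − 13 + 2 = 325 growth rings.
Removing the 7.3 mm offcut leaves 459.8 − 7.3 = 452.5 mm.
452.5 mm over 325 years gives 452.5 / 325 ≈ 1.392 mm/yr.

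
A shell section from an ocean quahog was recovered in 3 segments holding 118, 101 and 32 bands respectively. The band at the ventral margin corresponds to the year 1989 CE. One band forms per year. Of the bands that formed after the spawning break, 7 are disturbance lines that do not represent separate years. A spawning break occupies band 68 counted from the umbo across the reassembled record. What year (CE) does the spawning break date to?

Total bands = 118 + 101 + 32 = 251.
251 − 68 = 183 bands lie beyond the spawning break toward the ventral margin.
Removing the 7 false bands leaves 183 − 7 = 176 true bands beyond the spawning break.
The band at the ventral margin is 1989 CE, so the spawning break dates to 1989 − 176 = 1813 CE.

1813 CE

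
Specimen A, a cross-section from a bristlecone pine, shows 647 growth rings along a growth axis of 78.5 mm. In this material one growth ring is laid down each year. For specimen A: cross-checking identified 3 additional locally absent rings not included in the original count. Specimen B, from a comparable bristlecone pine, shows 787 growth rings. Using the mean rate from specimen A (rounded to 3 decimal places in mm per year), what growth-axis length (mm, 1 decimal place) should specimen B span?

Specimen A: adjusted count: 647 + 3 = 650 growth rings.
A: Extension rate ≈ 78.5 / 650 = 0.121 mm/year.
B's length ≈ 0.121 × 787 = 95.2 mm.

95.2 mm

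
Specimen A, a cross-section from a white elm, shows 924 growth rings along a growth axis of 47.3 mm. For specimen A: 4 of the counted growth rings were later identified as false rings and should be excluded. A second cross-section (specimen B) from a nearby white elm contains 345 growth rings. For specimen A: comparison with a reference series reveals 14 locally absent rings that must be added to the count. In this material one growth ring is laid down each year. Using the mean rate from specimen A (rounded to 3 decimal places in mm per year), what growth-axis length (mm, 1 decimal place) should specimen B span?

Specimen A: true growth ring count = 924 − 4 + 14 = 934.
A: Extension rate ≈ 47.3 / 934 = 0.051 mm/year.
For B, 0.051 mm/year × 345 years = 17.6 mm.

17.6 mm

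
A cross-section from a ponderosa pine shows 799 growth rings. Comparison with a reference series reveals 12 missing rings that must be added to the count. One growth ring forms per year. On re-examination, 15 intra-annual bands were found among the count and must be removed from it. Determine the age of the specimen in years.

796 years

True growth ring count = 799 − 15 + 12 = 796.
With a one-to-one growth ring periodicity this is 796 years.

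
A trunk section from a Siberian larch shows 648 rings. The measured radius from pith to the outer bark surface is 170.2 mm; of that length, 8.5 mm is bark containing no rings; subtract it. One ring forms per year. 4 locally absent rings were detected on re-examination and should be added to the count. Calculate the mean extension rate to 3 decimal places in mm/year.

0.248 mm/year

After corrections the count is 648 + 4 = 652 rings.
The growth record spans 170.2 − 8.5 = 161.7 mm.
161.7 mm over 652 years gives 161.7 / 652 ≈ 0.248 mm/year.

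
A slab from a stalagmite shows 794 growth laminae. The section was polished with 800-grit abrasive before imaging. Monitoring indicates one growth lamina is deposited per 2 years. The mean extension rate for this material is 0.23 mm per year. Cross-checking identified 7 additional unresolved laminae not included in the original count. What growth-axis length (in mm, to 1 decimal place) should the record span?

368.5 mm

True growth lamina count = 794 + 7 = 801.
Multiplying by 2 years per growth lamina: 801 × 2 = 1602 years.
Predicted length = 0.23 mm/year × 1602 years = 368.5 mm.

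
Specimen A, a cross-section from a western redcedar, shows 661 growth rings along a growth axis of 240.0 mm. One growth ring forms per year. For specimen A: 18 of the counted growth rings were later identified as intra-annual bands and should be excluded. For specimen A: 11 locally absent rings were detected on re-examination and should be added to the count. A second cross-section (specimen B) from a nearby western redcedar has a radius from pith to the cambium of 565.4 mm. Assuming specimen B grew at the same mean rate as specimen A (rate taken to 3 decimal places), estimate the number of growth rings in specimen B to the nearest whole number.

Specimen A: after corrections the count is 661 − 18 + 11 = 654 growth rings.
A: Mean rate = 240.0 mm / 654 years ≈ 0.367 mm per year.
B spans 565.4 / 0.367 = 1540.60 years ≈ 1541 growth rings.

1541 growth rings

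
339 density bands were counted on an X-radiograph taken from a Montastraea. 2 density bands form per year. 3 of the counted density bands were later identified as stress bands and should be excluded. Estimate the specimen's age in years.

True density band count = 339 − 3 = 336.
Dividing by 2 density bands per year: 336 / 2 = 168 years.

168 yr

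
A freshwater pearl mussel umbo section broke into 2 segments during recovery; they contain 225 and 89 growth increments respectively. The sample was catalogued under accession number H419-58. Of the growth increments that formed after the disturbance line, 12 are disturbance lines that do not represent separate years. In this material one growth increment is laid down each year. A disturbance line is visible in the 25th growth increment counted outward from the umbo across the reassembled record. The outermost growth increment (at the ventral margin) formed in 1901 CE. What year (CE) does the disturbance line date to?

Total growth increments = 225 + 89 = 314.
Between growth increment 25 and the ventral margin there are 314 − 25 = 289 growth increments.
Excluding 12 false growth increments: 289 − 12 = 277.
Counting back 277 years from 1901 CE places the disturbance line in 1901 − 277 = 1624 CE.

1624 CE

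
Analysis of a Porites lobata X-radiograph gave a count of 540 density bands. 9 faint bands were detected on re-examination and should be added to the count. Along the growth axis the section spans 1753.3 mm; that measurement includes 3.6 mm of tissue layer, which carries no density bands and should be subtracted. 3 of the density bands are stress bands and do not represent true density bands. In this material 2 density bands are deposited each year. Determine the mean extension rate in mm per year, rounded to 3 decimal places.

After corrections the count is 540 − 3 + 9 = 546 density bands.
Dividing by 2 density bands per year: 546 / 2 = 273 years.
Net length = 1753.3 − 3.6 = 1749.7 mm.
1749.7 mm over 273 years gives 1749.7 / 273 ≈ 6.409 mm per year.

6.409 mm per year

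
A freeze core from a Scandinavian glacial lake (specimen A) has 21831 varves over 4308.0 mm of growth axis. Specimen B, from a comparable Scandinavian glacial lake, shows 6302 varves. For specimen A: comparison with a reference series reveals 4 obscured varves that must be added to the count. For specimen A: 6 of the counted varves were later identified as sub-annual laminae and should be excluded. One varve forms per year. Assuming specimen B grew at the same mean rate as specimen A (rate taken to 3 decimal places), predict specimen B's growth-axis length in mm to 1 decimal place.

Specimen A: correcting the raw count gives 21831 − 6 + 4 = 21829 true varves.
A: Mean rate = 4308.0 mm / 21829 years ≈ 0.197 mm/year.
Length of B = 0.197 × 6302 = 1241.5 mm.

1241.5 mm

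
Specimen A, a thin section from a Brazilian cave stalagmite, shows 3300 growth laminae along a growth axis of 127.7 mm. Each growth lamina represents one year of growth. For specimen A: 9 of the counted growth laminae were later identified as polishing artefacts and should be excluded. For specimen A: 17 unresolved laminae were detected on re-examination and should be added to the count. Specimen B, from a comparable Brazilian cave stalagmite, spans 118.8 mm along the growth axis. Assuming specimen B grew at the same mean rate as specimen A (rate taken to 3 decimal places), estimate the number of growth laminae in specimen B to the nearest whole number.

3046 growth laminae

Specimen A: adjusted count: 3300 − 9 + 17 = 3308 growth laminae.
A: 127.7 mm over 3308 years gives 127.7 / 3308 ≈ 0.039 mm/year.
B spans 118.8 / 0.039 = 3046.15 years ≈ 3046 growth laminae.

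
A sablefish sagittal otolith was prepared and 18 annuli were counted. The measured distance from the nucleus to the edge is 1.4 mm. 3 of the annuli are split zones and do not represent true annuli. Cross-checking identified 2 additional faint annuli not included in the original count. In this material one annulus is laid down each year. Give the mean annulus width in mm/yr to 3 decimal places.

Adjusted count: 18 − 3 + 2 = 17 annuli.
Mean rate = 1.4 mm / 17 years ≈ 0.082 mm/yr.

0.082 mm/yr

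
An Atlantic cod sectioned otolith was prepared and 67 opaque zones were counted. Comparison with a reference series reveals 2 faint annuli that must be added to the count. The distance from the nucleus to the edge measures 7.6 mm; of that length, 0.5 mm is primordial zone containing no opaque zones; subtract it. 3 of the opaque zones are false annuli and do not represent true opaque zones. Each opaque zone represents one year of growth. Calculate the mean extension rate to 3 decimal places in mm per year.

0.108 mm per year

True opaque zone count = 67 − 3 + 2 = 66.
Removing the 0.5 mm offcut leaves 7.6 − 0.5 = 7.1 mm.
7.1 mm over 66 years gives 7.1 / 66 ≈ 0.108 mm per year.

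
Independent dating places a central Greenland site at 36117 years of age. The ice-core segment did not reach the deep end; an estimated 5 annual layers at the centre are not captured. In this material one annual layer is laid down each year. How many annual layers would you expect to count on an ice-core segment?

Expected annual layers over 36117 years: 36117.
Less the 5 uncaptured annual layers: 36117 − 5 = 36112.

36112 annual layers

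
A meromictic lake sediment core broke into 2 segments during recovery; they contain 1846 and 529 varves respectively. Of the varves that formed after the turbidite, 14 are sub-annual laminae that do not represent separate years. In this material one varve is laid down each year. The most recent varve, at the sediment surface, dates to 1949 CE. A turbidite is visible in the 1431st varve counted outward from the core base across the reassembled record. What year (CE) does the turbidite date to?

1019 CE

Total varves = 1846 + 529 = 2375.
2375 − 1431 = 944 varves lie beyond the turbidite toward the sediment surface.
Removing the 14 false varves leaves 944 − 14 = 930 true varves beyond the turbidite.
Counting back 930 years from 1949 CE places the turbidite in 1949 − 930 = 1019 CE.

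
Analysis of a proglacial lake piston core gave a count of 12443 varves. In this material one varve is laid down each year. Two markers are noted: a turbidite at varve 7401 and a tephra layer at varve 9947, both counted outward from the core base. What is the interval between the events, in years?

9947 − 7401 = 2546 varves lie between the two events.
That is 2546 years at one varve per year.

2546 years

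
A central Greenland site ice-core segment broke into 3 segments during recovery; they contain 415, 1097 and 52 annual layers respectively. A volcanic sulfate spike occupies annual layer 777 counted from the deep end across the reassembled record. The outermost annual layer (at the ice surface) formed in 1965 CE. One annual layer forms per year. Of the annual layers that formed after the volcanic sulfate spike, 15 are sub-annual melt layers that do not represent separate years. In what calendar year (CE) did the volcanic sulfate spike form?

Total annual layers = 415 + 1097 + 52 = 1564.
1564 − 777 = 787 annual layers lie beyond the volcanic sulfate spike toward the ice surface.
Excluding 15 false annual layers: 787 − 15 = 772.
The annual layer at the ice surface is 1965 CE, so the volcanic sulfate spike dates to 1965 − 772 = 1193 CE.

1193 CE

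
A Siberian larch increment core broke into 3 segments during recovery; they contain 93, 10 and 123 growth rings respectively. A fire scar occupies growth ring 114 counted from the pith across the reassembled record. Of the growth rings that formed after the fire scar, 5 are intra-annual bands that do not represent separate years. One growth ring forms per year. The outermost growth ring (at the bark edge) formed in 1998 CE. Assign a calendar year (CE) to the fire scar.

Total growth rings = 93 + 10 + 123 = 226.
The fire scar sits at growth ring 114 from the pith, so 226 − 114 = 112 growth rings formed after it.
Excluding 5 false growth rings: 112 − 5 = 107.
The growth ring at the bark edge is 1998 CE, so the fire scar dates to 1998 − 107 = 1891 CE.

1891 CE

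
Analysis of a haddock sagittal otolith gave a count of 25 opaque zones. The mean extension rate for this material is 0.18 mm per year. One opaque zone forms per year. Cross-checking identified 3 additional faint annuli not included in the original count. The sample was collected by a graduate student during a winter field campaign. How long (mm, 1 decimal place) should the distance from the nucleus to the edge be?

5.0 mm

Correcting the raw count gives 25 + 3 = 28 true opaque zones.
Length ≈ 0.18 × 28 = 5.0 mm.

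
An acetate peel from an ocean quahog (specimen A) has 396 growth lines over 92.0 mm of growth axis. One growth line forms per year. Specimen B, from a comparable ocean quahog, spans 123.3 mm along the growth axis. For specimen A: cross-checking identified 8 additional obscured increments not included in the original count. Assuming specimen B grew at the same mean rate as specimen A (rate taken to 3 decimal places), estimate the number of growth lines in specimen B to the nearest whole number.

Specimen A: after corrections the count is 396 + 8 = 404 growth lines.
A: Extension rate ≈ 92.0 / 404 = 0.228 mm/year.
For B, 123.3 / 0.228 = 540.79 years ≈ 541 growth lines.

541 growth lines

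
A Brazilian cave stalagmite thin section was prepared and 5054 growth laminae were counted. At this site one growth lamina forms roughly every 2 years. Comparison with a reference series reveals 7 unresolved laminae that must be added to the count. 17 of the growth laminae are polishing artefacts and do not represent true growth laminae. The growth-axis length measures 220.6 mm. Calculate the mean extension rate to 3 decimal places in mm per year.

0.022 mm per year

True growth lamina count = 5054 − 17 + 7 = 5044.
Multiplying by 2 years per growth lamina: 5044 × 2 = 10088 years.
Extension rate ≈ 220.6 / 10088 = 0.022 mm per year.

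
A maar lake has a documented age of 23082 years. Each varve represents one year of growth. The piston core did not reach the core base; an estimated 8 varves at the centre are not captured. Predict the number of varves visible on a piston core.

At one varve per year, 23082 years correspond to 23082 varves.
Subtracting the 8 varves not captured gives 23082 − 8 = 23074 varves in the record.

23074 varves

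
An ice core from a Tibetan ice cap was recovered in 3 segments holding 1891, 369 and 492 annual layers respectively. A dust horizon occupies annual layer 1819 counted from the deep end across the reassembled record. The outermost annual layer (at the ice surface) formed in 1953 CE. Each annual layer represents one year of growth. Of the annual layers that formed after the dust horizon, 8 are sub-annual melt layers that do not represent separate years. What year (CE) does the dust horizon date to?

Total annual layers = 1891 + 369 + 492 = 2752.
2752 − 1819 = 933 annual layers lie beyond the dust horizon toward the ice surface.
Excluding 8 false annual layers: 933 − 8 = 925.
1953 − 925 = 1028 CE.

1028 CE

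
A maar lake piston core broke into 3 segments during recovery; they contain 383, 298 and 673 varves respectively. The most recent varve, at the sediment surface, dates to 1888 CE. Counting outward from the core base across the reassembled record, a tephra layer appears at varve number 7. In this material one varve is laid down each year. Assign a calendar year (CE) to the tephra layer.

541 CE

Total varves = 383 + 298 + 673 = 1354.
The tephra layer sits at varve 7 from the core base, so 1354 − 7 = 1347 varves formed after it.
The varve at the sediment surface is 1888 CE, so the tephra layer dates to 1888 − 1347 = 541 CE.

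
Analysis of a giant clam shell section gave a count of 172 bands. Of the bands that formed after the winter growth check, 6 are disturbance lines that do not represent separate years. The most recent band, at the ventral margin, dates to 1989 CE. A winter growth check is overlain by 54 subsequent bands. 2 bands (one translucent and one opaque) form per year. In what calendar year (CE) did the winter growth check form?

1965 CE

There are 54 bands younger than the winter growth check.
Removing the 6 false bands leaves 54 − 6 = 48 true bands beyond the winter growth check.
Dividing by 2 bands per year: 48 / 2 = 24 years.
The band at the ventral margin is 1989 CE, so the winter growth check dates to 1989 − 24 = 1965 CE.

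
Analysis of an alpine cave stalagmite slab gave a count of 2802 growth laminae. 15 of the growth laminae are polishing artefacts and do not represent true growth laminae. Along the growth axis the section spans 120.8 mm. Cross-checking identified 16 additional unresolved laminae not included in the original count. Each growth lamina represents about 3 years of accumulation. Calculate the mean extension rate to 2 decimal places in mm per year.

0.01 mm per year

Adjusted count: 2802 − 15 + 16 = 2803 growth laminae.
At 3 years per growth lamina, 2803 × 3 = 8409 years.
120.8 mm over 8409 years gives 120.8 / 8409 ≈ 0.01 mm per year.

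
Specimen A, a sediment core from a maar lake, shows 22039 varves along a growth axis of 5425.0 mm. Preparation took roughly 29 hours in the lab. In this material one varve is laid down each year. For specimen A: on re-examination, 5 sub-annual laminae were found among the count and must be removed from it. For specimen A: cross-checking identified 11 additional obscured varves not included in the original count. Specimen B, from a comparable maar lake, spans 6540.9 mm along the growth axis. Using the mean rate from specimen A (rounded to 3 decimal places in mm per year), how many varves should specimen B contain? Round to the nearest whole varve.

Specimen A: adjusted count: 22039 − 5 + 11 = 22045 varves.
A: Mean rate = 5425.0 mm / 22045 years ≈ 0.246 mm per year.
Specimen B: 6540.9 mm / 0.246 mm per year = 26589.02 years ≈ 26589 varves.

26589 varves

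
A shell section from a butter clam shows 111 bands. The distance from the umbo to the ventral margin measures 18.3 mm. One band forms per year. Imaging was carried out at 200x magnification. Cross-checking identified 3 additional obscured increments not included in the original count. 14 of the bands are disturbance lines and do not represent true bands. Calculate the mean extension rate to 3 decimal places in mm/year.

0.183 mm/year

Correcting the raw count gives 111 − 14 + 3 = 100 true bands.
18.3 mm over 100 years gives 18.3 / 100 ≈ 0.183 mm/year.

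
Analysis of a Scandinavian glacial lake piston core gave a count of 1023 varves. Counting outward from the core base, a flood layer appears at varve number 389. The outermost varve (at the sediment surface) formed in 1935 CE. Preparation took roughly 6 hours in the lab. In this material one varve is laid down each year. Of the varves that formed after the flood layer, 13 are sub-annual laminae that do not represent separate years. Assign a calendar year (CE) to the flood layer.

1314 CE

The flood layer sits at varve 389 from the core base, so 1023 − 389 = 634 varves formed after it.
634 − 13 false = 621 true varves after the flood layer.
Counting back 621 years from 1935 CE places the flood layer in 1935 − 621 = 1314 CE.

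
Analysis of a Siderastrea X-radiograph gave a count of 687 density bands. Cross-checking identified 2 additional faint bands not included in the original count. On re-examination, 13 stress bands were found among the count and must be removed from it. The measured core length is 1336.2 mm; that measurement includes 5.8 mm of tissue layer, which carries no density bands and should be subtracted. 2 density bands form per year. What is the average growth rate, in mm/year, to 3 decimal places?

3.936 mm/year

Correcting the raw count gives 687 − 13 + 2 = 676 true density bands.
676 density bands at 2 per year is 676 / 2 = 338 years.
The growth record spans 1336.2 − 5.8 = 1330.4 mm.
Mean rate = 1330.4 mm / 338 years ≈ 3.936 mm/year.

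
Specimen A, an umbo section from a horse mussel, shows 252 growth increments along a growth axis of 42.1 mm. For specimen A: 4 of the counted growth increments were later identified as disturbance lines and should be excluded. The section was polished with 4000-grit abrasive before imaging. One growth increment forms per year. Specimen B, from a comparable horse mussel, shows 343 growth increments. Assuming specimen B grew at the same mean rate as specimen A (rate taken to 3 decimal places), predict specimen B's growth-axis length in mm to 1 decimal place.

58.3 mm

Specimen A: adjusted count: 252 − 4 = 248 growth increments.
A: Extension rate ≈ 42.1 / 248 = 0.170 mm/year.
Length of B = 0.170 × 343 = 58.3 mm.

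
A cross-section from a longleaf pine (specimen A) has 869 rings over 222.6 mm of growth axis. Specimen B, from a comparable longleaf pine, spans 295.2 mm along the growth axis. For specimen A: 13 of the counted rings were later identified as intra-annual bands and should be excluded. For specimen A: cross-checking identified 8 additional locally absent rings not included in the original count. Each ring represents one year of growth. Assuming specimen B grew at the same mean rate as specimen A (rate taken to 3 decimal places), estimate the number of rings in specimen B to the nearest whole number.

Specimen A: true ring count = 869 − 13 + 8 = 864.
A: 222.6 mm over 864 years gives 222.6 / 864 ≈ 0.258 mm/year.
B spans 295.2 / 0.258 = 1144.19 years ≈ 1144 rings.

1144 rings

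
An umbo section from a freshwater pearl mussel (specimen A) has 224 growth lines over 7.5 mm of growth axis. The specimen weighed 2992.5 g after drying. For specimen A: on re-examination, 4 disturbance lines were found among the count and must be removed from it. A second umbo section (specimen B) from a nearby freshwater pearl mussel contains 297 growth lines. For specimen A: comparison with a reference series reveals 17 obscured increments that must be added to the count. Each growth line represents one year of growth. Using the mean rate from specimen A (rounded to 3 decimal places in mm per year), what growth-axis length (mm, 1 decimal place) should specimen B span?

9.5 mm

Specimen A: true growth line count = 224 − 4 + 17 = 237.
A: Extension rate ≈ 7.5 / 237 = 0.032 mm per year.
Length of B = 0.032 × 297 = 9.5 mm.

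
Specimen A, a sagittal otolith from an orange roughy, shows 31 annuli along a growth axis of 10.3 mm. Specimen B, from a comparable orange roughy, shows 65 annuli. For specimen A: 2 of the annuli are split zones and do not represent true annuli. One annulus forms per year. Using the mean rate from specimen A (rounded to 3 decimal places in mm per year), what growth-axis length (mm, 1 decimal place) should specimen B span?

Specimen A: true annulus count = 31 − 2 = 29.
A: Mean rate = 10.3 mm / 29 years ≈ 0.355 mm per year.
For B, 0.355 mm/year × 65 years = 23.1 mm.

23.1 mm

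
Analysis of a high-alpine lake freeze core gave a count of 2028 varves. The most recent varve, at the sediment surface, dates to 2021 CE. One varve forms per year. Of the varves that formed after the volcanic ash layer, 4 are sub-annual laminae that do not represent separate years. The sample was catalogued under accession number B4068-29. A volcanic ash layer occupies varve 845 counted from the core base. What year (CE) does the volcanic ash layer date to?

2028 − 845 = 1183 varves lie beyond the volcanic ash layer toward the sediment surface.
Excluding 4 false varves: 1183 − 4 = 1179.
2021 − 1179 = 842 CE.

842 CE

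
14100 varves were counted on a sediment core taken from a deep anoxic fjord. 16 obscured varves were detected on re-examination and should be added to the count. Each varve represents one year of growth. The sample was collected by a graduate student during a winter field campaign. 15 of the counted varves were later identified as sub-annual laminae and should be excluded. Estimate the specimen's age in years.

14101 years

Correcting the raw count gives 14100 − 15 + 16 = 14101 true varves.
One varve per year makes the duration 14101 years.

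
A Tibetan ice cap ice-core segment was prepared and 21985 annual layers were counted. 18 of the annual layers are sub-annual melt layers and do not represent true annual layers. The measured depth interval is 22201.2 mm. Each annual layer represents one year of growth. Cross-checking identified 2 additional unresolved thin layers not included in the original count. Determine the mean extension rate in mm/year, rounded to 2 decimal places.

1.01 mm/year

True annual layer count = 21985 − 18 + 2 = 21969.
Extension rate ≈ 22201.2 / 21969 = 1.01 mm/year.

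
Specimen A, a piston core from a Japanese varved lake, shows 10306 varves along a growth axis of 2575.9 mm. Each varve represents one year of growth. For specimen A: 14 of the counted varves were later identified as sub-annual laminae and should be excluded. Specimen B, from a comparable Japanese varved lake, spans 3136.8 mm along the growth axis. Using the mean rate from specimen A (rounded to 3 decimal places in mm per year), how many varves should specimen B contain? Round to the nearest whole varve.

Specimen A: true varve count = 10306 − 14 = 10292.
A: 2575.9 mm over 10292 years gives 2575.9 / 10292 ≈ 0.250 mm/year.
For B, 3136.8 / 0.250 = 12547.20 years ≈ 12547 varves.

12547 varves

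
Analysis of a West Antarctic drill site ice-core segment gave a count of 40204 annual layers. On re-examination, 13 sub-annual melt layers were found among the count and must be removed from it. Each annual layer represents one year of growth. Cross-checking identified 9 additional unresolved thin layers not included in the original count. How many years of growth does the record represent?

Adjusted count: 40204 − 13 + 9 = 40200 annual layers.
At one annual layer per year, that is 40200 years.

40200 yr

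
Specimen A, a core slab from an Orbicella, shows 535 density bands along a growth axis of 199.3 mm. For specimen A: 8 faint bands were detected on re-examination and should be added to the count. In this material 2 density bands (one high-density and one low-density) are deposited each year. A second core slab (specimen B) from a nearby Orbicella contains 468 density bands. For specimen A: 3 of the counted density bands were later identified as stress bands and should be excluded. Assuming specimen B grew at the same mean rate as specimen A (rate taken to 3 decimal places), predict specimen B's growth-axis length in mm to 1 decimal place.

172.7 mm

Specimen A: after corrections the count is 535 − 3 + 8 = 540 density bands.
Specimen A: with 2 density bands per year, 540 / 2 = 270 years.
A: Extension rate ≈ 199.3 / 270 = 0.738 mm/yr.
Specimen B: dividing by 2 density bands per year: 468 / 2 = 234 years. B's length ≈ 0.738 × 234 = 172.7 mm.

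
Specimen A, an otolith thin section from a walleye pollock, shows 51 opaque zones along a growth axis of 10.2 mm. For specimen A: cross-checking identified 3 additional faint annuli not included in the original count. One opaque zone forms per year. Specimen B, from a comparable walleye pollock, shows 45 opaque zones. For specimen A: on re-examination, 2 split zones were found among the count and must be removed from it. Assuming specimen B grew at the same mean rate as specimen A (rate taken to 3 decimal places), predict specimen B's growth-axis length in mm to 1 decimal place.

8.8 mm

Specimen A: after corrections the count is 51 − 2 + 3 = 52 opaque zones.
A: 10.2 mm over 52 years gives 10.2 / 52 ≈ 0.196 mm/year.
For B, 0.196 mm/year × 45 years = 8.8 mm.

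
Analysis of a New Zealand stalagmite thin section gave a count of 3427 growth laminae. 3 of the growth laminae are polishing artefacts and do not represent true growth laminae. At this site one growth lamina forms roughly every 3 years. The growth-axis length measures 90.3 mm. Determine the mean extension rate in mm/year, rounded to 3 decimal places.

Adjusted count: 3427 − 3 = 3424 growth laminae.
3424 growth laminae at 3 years each span 3424 × 3 = 10272 years.
Extension rate ≈ 90.3 / 10272 = 0.009 mm/year.

0.009 mm/year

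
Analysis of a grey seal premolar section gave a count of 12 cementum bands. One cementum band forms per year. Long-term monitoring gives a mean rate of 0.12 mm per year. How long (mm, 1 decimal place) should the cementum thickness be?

The record spans 12 years at 0.12 mm per year.
Predicted length = 0.12 mm/year × 12 years = 1.4 mm.

1.4 mm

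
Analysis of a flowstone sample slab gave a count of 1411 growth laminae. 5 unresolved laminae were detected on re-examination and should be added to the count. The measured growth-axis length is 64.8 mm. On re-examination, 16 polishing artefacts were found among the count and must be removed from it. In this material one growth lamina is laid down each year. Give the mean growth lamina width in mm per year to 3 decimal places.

Adjusted count: 1411 − 16 + 5 = 1400 growth laminae.
Mean rate = 64.8 mm / 1400 years ≈ 0.046 mm per year.

0.046 mm per year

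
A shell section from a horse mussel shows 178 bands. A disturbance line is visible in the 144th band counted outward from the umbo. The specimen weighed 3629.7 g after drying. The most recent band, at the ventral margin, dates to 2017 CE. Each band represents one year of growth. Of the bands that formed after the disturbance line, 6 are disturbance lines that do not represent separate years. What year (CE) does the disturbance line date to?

1989 CE

The disturbance line sits at band 144 from the umbo, so 178 − 144 = 34 bands formed after it.
Removing the 6 false bands leaves 34 − 6 = 28 true bands beyond the disturbance line.
Counting back 28 years from 2017 CE places the disturbance line in 2017 − 28 = 1989 CE.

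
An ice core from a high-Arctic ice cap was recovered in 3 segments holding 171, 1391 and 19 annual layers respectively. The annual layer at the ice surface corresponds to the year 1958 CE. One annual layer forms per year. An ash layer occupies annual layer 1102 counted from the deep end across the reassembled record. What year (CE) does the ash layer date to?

Total annual layers = 171 + 1391 + 19 = 1581.
The ash layer sits at annual layer 1102 from the deep end, so 1581 − 1102 = 479 annual layers formed after it.
Counting back 479 years from 1958 CE places the ash layer in 1958 − 479 = 1479 CE.

1479 CE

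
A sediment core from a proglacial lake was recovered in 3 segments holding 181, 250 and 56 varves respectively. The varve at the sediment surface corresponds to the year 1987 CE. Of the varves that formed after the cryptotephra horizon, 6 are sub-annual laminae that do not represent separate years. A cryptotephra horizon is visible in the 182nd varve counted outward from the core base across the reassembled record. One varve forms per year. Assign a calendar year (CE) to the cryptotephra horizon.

1688 CE

Total varves = 181 + 250 + 56 = 487.
487 − 182 = 305 varves lie beyond the cryptotephra horizon toward the sediment surface.
Excluding 6 false varves: 305 − 6 = 299.
Counting back 299 years from 1987 CE places the cryptotephra horizon in 1987 − 299 = 1688 CE.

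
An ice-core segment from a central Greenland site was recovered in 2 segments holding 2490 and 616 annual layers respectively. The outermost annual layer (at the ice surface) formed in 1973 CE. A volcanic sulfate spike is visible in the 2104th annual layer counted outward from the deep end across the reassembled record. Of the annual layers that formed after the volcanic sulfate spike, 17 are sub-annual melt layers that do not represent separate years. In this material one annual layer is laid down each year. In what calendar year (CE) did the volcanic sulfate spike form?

Total annual layers = 2490 + 616 = 3106.
Between annual layer 2104 and the ice surface there are 3106 − 2104 = 1002 annual layers.
Removing the 17 false annual layers leaves 1002 − 17 = 985 true annual layers beyond the volcanic sulfate spike.
The annual layer at the ice surface is 1973 CE, so the volcanic sulfate spike dates to 1973 − 985 = 988 CE.

988 CE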